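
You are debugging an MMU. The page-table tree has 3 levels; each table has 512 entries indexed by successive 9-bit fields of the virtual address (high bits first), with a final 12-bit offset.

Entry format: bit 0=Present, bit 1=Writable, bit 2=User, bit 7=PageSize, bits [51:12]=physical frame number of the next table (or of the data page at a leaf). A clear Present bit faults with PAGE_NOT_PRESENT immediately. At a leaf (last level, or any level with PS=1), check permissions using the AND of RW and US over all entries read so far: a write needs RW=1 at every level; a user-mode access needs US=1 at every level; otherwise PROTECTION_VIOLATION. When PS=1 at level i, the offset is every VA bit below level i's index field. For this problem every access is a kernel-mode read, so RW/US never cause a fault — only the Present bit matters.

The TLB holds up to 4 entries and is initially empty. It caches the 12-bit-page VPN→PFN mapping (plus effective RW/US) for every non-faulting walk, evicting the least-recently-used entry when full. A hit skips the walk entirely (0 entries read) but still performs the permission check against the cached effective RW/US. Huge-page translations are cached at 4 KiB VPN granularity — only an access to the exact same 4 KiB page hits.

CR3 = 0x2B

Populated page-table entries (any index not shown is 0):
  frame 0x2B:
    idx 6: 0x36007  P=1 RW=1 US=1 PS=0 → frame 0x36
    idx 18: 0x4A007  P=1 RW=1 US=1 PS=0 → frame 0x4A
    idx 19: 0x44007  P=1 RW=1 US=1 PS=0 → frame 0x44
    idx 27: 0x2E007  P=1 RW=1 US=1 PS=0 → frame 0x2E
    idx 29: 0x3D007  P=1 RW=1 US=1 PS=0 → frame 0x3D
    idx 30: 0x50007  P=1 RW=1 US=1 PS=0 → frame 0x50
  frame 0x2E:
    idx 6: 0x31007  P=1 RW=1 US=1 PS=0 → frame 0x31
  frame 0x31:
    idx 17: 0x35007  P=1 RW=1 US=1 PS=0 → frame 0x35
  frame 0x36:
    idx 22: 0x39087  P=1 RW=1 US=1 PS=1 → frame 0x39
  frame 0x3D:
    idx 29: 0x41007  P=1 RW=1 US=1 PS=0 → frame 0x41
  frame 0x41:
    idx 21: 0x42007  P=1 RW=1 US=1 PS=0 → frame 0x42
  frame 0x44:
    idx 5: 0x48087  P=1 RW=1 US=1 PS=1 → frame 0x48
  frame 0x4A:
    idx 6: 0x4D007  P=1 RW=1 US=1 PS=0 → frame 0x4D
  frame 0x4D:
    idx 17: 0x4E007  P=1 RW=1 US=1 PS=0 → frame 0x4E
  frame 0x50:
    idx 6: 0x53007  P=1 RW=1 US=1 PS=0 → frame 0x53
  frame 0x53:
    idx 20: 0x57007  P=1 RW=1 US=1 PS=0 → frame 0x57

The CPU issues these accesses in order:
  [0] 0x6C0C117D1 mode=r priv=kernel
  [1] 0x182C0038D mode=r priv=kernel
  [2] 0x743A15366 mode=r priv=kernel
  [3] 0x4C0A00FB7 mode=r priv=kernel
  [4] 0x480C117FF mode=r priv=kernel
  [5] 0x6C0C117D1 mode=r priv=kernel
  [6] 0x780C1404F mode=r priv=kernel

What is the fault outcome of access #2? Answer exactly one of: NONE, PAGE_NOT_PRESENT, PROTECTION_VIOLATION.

Per-access translation:
#0 VA=0x6C0C117D1 (r,kernel):
  lvl0: tbl 0x2B, slot 27 ⇒ 0x2E007 (P1/RW1/US1/PS0)
  lvl1: tbl 0x2E, slot 6 ⇒ 0x31007 (P1/RW1/US1/PS0)
  lvl2: tbl 0x31, slot 17 ⇒ 0x35007 (P1/RW1/US1/PS0)
  ⇒ phys 0x357D1  [3 reads]
#1 VA=0x182C0038D (r,kernel):
  lvl0: tbl 0x2B, slot 6 ⇒ 0x36007 (P1/RW1/US1/PS0)
  lvl1: tbl 0x36, slot 22 ⇒ 0x39087 (P1/RW1/US1/PS1)
  ⇒ phys 0x3938D (huge @L1)  [2 reads]
#2 VA=0x743A15366 (r,kernel):
  lvl0: tbl 0x2B, slot 29 ⇒ 0x3D007 (P1/RW1/US1/PS0)
  lvl1: tbl 0x3D, slot 29 ⇒ 0x41007 (P1/RW1/US1/PS0)
  lvl2: tbl 0x41, slot 21 ⇒ 0x42007 (P1/RW1/US1/PS0)
  ⇒ phys 0x42366  [3 reads]
#3 VA=0x4C0A00FB7 (r,kernel):
  lvl0: tbl 0x2B, slot 19 ⇒ 0x44007 (P1/RW1/US1/PS0)
  lvl1: tbl 0x44, slot 5 ⇒ 0x48087 (P1/RW1/US1/PS1)
  ⇒ phys 0x48FB7 (huge @L1)  [2 reads]
#4 VA=0x480C117FF (r,kernel):
  lvl0: tbl 0x2B, slot 18 ⇒ 0x4A007 (P1/RW1/US1/PS0)
  lvl1: tbl 0x4A, slot 6 ⇒ 0x4D007 (P1/RW1/US1/PS0)
  lvl2: tbl 0x4D, slot 17 ⇒ 0x4E007 (P1/RW1/US1/PS0)
  ⇒ phys 0x4E7FF  [3 reads]
#5 VA=0x6C0C117D1 (r,kernel):
  lvl0: tbl 0x2B, slot 27 ⇒ 0x2E007 (P1/RW1/US1/PS0)
  lvl1: tbl 0x2E, slot 6 ⇒ 0x31007 (P1/RW1/US1/PS0)
  lvl2: tbl 0x31, slot 17 ⇒ 0x35007 (P1/RW1/US1/PS0)
  ⇒ phys 0x357D1  [3 reads]
#6 VA=0x780C1404F (r,kernel):
  lvl0: tbl 0x2B, slot 30 ⇒ 0x50007 (P1/RW1/US1/PS0)
  lvl1: tbl 0x50, slot 6 ⇒ 0x53007 (P1/RW1/US1/PS0)
  lvl2: tbl 0x53, slot 20 ⇒ 0x57007 (P1/RW1/US1/PS0)
  ⇒ phys 0x5704F  [3 reads]

Access #2 fault: NONE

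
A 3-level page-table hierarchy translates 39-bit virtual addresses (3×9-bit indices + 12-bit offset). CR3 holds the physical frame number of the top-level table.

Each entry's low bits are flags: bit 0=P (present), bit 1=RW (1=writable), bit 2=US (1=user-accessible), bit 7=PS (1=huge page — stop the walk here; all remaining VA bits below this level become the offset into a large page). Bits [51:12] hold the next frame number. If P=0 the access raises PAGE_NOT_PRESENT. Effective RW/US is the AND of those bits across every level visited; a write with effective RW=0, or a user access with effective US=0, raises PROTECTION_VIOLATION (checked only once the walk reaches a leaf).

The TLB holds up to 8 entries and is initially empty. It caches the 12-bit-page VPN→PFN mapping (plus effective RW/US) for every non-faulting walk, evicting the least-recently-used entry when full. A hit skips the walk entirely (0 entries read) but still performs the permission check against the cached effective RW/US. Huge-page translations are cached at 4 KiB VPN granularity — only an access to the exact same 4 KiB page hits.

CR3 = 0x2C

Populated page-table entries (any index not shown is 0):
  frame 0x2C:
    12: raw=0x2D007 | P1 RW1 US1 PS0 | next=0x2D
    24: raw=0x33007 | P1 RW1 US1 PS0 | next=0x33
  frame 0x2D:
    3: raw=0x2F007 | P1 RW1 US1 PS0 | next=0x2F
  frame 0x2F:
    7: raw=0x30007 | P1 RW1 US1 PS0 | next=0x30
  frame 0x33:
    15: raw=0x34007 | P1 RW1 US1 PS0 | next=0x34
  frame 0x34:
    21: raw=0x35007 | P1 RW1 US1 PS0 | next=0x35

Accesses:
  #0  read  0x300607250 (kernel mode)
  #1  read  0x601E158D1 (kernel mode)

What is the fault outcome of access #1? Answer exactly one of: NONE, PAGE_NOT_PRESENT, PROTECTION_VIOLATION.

Walk each access:
#0 VA=0x300607250 (r,kernel):
  [0] read 0x2C idx=12: raw=0x2D007 flags P=1 W=1 U=1 S=0
  [1] read 0x2D idx=3: raw=0x2F007 flags P=1 W=1 U=1 S=0
  [2] read 0x2F idx=7: raw=0x30007 flags P=1 W=1 U=1 S=0
  ⇒ phys 0x30250  [3 reads]
#1 VA=0x601E158D1 (r,kernel):
  [0] read 0x2C idx=24: raw=0x33007 flags P=1 W=1 U=1 S=0
  [1] read 0x33 idx=15: raw=0x34007 flags P=1 W=1 U=1 S=0
  [2] read 0x34 idx=21: raw=0x35007 flags P=1 W=1 U=1 S=0
  ⇒ phys 0x358D1  [3 reads]

Access #1 fault: NONE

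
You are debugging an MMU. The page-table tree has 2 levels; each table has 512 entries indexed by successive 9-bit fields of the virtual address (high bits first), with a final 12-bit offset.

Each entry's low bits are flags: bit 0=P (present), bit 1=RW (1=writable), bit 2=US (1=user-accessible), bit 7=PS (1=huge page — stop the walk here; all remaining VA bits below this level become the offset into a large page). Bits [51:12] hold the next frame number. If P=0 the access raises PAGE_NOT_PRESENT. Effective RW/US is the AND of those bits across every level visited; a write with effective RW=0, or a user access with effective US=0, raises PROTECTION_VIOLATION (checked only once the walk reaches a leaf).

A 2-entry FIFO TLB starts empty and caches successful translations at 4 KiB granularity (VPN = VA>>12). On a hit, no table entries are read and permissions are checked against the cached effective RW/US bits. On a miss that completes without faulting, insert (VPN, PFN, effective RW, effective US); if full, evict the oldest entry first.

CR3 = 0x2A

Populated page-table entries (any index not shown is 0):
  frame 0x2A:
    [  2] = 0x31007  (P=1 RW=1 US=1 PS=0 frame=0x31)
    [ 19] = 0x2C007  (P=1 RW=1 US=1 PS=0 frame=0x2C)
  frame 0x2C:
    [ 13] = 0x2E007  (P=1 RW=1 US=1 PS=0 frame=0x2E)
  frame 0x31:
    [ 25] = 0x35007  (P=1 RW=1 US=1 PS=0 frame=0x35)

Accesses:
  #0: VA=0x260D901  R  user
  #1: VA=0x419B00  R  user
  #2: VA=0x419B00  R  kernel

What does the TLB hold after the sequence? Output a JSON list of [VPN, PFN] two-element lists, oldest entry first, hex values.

Per-access translation:
#0 VA=0x260D901 (r,user):
  lvl0: tbl 0x2A, slot 19 ⇒ 0x2C007 (P1/RW1/US1/PS0)
  lvl1: tbl 0x2C, slot 13 ⇒ 0x2E007 (P1/RW1/US1/PS0)
  → PA=0x2E901  (2 entries read)
#1 VA=0x419B00 (r,user):
  lvl0: tbl 0x2A, slot 2 ⇒ 0x31007 (P1/RW1/US1/PS0)
  lvl1: tbl 0x31, slot 25 ⇒ 0x35007 (P1/RW1/US1/PS0)
  → PA=0x35B00  (2 entries read)
#2 VA=0x419B00 (r,kernel):
  TLB hit vpn=0x419 → PA=0x35B00

TLB: [["0x260D", "0x2E"], ["0x419", "0x35"]]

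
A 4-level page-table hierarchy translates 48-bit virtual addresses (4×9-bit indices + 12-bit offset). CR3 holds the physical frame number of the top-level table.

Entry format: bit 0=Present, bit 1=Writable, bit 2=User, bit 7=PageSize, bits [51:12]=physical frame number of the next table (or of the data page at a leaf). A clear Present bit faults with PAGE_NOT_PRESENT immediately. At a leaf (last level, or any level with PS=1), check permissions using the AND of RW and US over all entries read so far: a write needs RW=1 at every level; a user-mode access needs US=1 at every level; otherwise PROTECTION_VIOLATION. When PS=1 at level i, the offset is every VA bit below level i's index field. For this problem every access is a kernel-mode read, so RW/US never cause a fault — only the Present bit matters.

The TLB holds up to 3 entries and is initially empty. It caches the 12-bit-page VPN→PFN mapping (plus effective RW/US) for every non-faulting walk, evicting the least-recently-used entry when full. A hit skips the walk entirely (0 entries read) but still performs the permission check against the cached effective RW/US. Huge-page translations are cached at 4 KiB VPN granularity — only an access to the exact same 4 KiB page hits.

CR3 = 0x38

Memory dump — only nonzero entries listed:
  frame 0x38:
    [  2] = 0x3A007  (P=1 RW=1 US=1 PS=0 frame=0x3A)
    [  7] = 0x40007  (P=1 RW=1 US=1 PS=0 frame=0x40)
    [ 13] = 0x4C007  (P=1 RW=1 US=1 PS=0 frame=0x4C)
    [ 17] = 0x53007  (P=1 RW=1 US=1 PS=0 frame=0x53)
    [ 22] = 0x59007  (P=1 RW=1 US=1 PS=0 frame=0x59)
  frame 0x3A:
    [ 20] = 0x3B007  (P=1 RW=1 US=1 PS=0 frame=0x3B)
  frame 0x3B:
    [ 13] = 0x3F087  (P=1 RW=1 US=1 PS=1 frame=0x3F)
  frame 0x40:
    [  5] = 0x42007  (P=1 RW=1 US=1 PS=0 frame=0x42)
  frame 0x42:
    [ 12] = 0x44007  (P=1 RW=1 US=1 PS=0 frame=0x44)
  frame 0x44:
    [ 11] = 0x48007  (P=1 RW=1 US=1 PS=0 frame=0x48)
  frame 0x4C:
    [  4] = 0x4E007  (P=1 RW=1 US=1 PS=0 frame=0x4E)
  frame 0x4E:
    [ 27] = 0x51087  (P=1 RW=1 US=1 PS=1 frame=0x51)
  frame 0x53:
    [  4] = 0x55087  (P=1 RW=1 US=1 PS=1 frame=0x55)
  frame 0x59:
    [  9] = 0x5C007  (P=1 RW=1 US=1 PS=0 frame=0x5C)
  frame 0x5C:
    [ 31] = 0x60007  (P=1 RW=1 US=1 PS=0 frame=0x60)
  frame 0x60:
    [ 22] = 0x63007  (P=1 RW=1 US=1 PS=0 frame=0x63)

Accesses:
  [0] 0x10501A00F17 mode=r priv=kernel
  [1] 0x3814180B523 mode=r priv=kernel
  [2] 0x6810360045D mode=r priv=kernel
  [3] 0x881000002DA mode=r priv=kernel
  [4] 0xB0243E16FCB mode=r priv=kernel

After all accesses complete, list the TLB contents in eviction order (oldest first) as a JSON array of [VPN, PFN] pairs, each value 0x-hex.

Per-access translation:
#0 VA=0x10501A00F17 (r,kernel):
  lvl0: tbl 0x38, slot 2 ⇒ 0x3A007 (P1/RW1/US1/PS0)
  lvl1: tbl 0x3A, slot 20 ⇒ 0x3B007 (P1/RW1/US1/PS0)
  lvl2: tbl 0x3B, slot 13 ⇒ 0x3F087 (P1/RW1/US1/PS1)
  ⇒ phys 0x3FF17 (huge @L2)  [3 reads]
#1 VA=0x3814180B523 (r,kernel):
  lvl0: tbl 0x38, slot 7 ⇒ 0x40007 (P1/RW1/US1/PS0)
  lvl1: tbl 0x40, slot 5 ⇒ 0x42007 (P1/RW1/US1/PS0)
  lvl2: tbl 0x42, slot 12 ⇒ 0x44007 (P1/RW1/US1/PS0)
  lvl3: tbl 0x44, slot 11 ⇒ 0x48007 (P1/RW1/US1/PS0)
  ⇒ phys 0x48523  [4 reads]
#2 VA=0x6810360045D (r,kernel):
  lvl0: tbl 0x38, slot 13 ⇒ 0x4C007 (P1/RW1/US1/PS0)
  lvl1: tbl 0x4C, slot 4 ⇒ 0x4E007 (P1/RW1/US1/PS0)
  lvl2: tbl 0x4E, slot 27 ⇒ 0x51087 (P1/RW1/US1/PS1)
  ⇒ phys 0x5145D (huge @L2)  [3 reads]
#3 VA=0x881000002DA (r,kernel):
  lvl0: tbl 0x38, slot 17 ⇒ 0x53007 (P1/RW1/US1/PS0)
  lvl1: tbl 0x53, slot 4 ⇒ 0x55087 (P1/RW1/US1/PS1)
  ⇒ phys 0x552DA (huge @L1)  [2 reads]
#4 VA=0xB0243E16FCB (r,kernel):
  lvl0: tbl 0x38, slot 22 ⇒ 0x59007 (P1/RW1/US1/PS0)
  lvl1: tbl 0x59, slot 9 ⇒ 0x5C007 (P1/RW1/US1/PS0)
  lvl2: tbl 0x5C, slot 31 ⇒ 0x60007 (P1/RW1/US1/PS0)
  lvl3: tbl 0x60, slot 22 ⇒ 0x63007 (P1/RW1/US1/PS0)
  ⇒ phys 0x63FCB  [4 reads]

TLB: [["0x68103600", "0x51"], ["0x88100000", "0x55"], ["0xB0243E16", "0x63"]]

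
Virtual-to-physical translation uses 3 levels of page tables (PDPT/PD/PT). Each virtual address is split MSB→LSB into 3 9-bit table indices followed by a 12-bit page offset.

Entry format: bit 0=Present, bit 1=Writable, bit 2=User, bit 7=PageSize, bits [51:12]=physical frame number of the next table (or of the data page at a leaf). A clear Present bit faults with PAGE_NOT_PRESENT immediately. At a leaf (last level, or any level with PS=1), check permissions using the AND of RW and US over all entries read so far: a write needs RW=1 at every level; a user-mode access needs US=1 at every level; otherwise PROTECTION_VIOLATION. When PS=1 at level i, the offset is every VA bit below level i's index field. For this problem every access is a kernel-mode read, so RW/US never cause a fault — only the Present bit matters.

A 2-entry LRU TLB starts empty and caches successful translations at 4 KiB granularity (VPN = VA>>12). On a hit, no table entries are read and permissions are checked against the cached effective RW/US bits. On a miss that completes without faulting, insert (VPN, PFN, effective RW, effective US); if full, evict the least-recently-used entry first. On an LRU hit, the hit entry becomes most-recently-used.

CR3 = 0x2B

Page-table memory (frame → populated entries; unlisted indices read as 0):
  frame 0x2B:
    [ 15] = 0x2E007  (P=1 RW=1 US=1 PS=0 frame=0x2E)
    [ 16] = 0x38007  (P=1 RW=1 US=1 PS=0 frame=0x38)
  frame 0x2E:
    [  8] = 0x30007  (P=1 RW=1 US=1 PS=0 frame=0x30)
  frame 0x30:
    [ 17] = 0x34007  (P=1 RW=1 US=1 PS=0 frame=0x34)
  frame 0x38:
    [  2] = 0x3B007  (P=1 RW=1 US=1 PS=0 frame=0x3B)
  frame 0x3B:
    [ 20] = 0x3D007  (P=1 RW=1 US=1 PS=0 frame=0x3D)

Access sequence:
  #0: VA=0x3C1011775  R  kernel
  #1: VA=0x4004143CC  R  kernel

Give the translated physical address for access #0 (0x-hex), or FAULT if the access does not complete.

Walk each access:
#0 VA=0x3C1011775 (r,kernel):
  [0] read 0x2B idx=15: raw=0x2E007 flags P=1 W=1 U=1 S=0
  [1] read 0x2E idx=8: raw=0x30007 flags P=1 W=1 U=1 S=0
  [2] read 0x30 idx=17: raw=0x34007 flags P=1 W=1 U=1 S=0
  → PA=0x34775  (3 entries read)
#1 VA=0x4004143CC (r,kernel):
  [0] read 0x2B idx=16: raw=0x38007 flags P=1 W=1 U=1 S=0
  [1] read 0x38 idx=2: raw=0x3B007 flags P=1 W=1 U=1 S=0
  [2] read 0x3B idx=20: raw=0x3D007 flags P=1 W=1 U=1 S=0
  → PA=0x3D3CC  (3 entries read)

Access #0 PA: 0x34775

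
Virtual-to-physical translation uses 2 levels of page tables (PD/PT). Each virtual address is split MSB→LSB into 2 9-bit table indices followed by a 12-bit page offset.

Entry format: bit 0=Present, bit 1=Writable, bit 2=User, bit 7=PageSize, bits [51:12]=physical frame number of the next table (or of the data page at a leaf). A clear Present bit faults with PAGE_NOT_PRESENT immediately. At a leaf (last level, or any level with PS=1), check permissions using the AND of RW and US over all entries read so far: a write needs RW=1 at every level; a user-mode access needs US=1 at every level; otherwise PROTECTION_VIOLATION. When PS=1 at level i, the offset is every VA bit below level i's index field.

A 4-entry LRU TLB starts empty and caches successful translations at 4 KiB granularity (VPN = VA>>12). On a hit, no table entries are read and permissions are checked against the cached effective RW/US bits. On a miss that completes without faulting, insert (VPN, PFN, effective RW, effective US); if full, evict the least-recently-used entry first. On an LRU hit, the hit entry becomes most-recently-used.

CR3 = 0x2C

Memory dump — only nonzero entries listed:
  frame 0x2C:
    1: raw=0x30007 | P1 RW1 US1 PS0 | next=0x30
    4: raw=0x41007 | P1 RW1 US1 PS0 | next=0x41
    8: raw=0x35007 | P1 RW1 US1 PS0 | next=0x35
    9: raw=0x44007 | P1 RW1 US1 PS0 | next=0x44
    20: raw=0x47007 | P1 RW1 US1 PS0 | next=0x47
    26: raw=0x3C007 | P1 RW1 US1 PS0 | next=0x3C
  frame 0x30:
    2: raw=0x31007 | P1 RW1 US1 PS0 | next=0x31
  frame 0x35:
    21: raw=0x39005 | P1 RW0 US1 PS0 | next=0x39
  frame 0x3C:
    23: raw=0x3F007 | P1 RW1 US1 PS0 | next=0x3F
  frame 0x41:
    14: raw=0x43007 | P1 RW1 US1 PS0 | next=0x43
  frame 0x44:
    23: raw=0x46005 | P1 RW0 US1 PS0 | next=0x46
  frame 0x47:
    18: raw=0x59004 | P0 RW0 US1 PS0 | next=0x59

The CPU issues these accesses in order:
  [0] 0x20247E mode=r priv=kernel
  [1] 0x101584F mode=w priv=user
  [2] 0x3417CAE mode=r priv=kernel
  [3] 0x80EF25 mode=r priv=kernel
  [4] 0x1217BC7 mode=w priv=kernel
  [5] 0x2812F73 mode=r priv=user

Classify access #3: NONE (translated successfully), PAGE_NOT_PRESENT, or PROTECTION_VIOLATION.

Walk each access:
#0 VA=0x20247E (r,kernel):
  L0: frame=0x2C idx=1 entry=0x30007 [P=1 RW=1 US=1 PS=0]
  L1: frame=0x30 idx=2 entry=0x31007 [P=1 RW=1 US=1 PS=0]
  → PA=0x3147E  (2 entries read)
#1 VA=0x101584F (w,user):
  L0: frame=0x2C idx=8 entry=0x35007 [P=1 RW=1 US=1 PS=0]
  L1: frame=0x35 idx=21 entry=0x39005 [P=1 RW=0 US=1 PS=0]
  → PROTECTION_VIOLATION  (2 entries read)
#2 VA=0x3417CAE (r,kernel):
  L0: frame=0x2C idx=26 entry=0x3C007 [P=1 RW=1 US=1 PS=0]
  L1: frame=0x3C idx=23 entry=0x3F007 [P=1 RW=1 US=1 PS=0]
  → PA=0x3FCAE  (2 entries read)
#3 VA=0x80EF25 (r,kernel):
  L0: frame=0x2C idx=4 entry=0x41007 [P=1 RW=1 US=1 PS=0]
  L1: frame=0x41 idx=14 entry=0x43007 [P=1 RW=1 US=1 PS=0]
  → PA=0x43F25  (2 entries read)
#4 VA=0x1217BC7 (w,kernel):
  L0: frame=0x2C idx=9 entry=0x44007 [P=1 RW=1 US=1 PS=0]
  L1: frame=0x44 idx=23 entry=0x46005 [P=1 RW=0 US=1 PS=0]
  → PROTECTION_VIOLATION  (2 entries read)
#5 VA=0x2812F73 (r,user):
  L0: frame=0x2C idx=20 entry=0x47007 [P=1 RW=1 US=1 PS=0]
  L1: frame=0x47 idx=18 entry=0x59004 [P=0 RW=0 US=1 PS=0]
  → PAGE_NOT_PRESENT  (2 entries read)

Access #3 fault: NONE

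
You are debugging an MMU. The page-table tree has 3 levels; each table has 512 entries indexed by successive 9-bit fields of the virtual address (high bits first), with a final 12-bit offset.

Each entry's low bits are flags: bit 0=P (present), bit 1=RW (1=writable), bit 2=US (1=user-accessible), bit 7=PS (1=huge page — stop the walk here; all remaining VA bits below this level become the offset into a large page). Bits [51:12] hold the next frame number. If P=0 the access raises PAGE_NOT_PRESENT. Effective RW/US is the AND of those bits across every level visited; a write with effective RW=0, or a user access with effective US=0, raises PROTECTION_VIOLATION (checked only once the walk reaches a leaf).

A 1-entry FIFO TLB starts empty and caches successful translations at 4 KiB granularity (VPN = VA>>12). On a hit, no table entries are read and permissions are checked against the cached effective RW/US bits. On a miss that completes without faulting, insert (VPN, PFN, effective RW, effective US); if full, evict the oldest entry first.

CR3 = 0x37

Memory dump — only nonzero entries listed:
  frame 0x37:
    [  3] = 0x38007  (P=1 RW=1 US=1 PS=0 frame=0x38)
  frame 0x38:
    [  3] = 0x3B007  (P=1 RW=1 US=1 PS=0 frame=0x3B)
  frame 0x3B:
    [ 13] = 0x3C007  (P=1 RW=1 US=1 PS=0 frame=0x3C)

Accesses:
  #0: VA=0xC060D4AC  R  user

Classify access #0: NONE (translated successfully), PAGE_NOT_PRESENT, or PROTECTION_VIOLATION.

Trace:
#0 VA=0xC060D4AC (r,user):
  [0] read 0x37 idx=3: raw=0x38007 flags P=1 W=1 U=1 S=0
  [1] read 0x38 idx=3: raw=0x3B007 flags P=1 W=1 U=1 S=0
  [2] read 0x3B idx=13: raw=0x3C007 flags P=1 W=1 U=1 S=0
  ✓ 0x3C4AC  — 3 lookups

Access #0 fault: NONE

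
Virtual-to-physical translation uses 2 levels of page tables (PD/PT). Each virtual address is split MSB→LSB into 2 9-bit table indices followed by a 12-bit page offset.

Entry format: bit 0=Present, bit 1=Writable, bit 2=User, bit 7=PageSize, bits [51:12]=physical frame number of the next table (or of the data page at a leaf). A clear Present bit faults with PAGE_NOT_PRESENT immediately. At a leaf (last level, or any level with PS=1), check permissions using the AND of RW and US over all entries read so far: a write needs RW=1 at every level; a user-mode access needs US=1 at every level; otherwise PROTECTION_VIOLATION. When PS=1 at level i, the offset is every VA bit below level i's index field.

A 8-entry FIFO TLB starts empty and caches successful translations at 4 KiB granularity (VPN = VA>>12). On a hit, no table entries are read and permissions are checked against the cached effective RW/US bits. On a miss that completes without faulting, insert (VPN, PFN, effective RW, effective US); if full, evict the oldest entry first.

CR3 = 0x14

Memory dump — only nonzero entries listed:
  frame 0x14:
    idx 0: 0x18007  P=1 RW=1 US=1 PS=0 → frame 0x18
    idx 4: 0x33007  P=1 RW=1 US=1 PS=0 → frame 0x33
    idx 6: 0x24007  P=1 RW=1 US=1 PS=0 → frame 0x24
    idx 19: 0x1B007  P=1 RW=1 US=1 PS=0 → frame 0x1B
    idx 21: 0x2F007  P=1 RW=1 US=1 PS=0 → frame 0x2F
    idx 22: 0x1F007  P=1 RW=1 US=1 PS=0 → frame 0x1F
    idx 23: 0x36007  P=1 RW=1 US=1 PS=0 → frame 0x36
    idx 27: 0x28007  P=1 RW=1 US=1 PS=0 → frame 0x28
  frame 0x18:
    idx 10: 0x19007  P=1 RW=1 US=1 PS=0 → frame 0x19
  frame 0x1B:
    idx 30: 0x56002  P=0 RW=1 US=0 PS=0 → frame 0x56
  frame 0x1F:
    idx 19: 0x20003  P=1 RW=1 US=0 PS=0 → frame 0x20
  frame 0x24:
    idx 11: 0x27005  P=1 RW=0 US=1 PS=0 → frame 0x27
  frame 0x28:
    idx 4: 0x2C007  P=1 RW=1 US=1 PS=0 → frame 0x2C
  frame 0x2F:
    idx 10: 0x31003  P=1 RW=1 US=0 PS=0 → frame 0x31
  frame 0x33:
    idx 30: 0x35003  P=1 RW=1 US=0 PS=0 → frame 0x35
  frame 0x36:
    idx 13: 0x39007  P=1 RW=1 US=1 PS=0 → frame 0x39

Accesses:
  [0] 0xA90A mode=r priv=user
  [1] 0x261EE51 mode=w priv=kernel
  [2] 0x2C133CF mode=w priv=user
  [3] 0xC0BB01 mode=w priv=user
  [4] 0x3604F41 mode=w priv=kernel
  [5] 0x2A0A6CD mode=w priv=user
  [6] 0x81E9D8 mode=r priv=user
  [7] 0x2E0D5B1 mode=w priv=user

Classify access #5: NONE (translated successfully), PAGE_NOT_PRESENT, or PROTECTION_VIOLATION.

Per-access translation:
#0 VA=0xA90A (r,user):
  [0] read 0x14 idx=0: raw=0x18007 flags P=1 W=1 U=1 S=0
  [1] read 0x18 idx=10: raw=0x19007 flags P=1 W=1 U=1 S=0
  ✓ 0x1990A  — 2 lookups
#1 VA=0x261EE51 (w,kernel):
  [0] read 0x14 idx=19: raw=0x1B007 flags P=1 W=1 U=1 S=0
  [1] read 0x1B idx=30: raw=0x56002 flags P=0 W=1 U=0 S=0
  → PAGE_NOT_PRESENT  (2 entries read)
#2 VA=0x2C133CF (w,user):
  [0] read 0x14 idx=22: raw=0x1F007 flags P=1 W=1 U=1 S=0
  [1] read 0x1F idx=19: raw=0x20003 flags P=1 W=1 U=0 S=0
  → PROTECTION_VIOLATION  (2 entries read)
#3 VA=0xC0BB01 (w,user):
  [0] read 0x14 idx=6: raw=0x24007 flags P=1 W=1 U=1 S=0
  [1] read 0x24 idx=11: raw=0x27005 flags P=1 W=0 U=1 S=0
  → PROTECTION_VIOLATION  (2 entries read)
#4 VA=0x3604F41 (w,kernel):
  [0] read 0x14 idx=27: raw=0x28007 flags P=1 W=1 U=1 S=0
  [1] read 0x28 idx=4: raw=0x2C007 flags P=1 W=1 U=1 S=0
  ✓ 0x2CF41  — 2 lookups
#5 VA=0x2A0A6CD (w,user):
  [0] read 0x14 idx=21: raw=0x2F007 flags P=1 W=1 U=1 S=0
  [1] read 0x2F idx=10: raw=0x31003 flags P=1 W=1 U=0 S=0
  → PROTECTION_VIOLATION  (2 entries read)
#6 VA=0x81E9D8 (r,user):
  [0] read 0x14 idx=4: raw=0x33007 flags P=1 W=1 U=1 S=0
  [1] read 0x33 idx=30: raw=0x35003 flags P=1 W=1 U=0 S=0
  → PROTECTION_VIOLATION  (2 entries read)
#7 VA=0x2E0D5B1 (w,user):
  [0] read 0x14 idx=23: raw=0x36007 flags P=1 W=1 U=1 S=0
  [1] read 0x36 idx=13: raw=0x39007 flags P=1 W=1 U=1 S=0
  ✓ 0x395B1  — 2 lookups

Access #5 fault: PROTECTION_VIOLATION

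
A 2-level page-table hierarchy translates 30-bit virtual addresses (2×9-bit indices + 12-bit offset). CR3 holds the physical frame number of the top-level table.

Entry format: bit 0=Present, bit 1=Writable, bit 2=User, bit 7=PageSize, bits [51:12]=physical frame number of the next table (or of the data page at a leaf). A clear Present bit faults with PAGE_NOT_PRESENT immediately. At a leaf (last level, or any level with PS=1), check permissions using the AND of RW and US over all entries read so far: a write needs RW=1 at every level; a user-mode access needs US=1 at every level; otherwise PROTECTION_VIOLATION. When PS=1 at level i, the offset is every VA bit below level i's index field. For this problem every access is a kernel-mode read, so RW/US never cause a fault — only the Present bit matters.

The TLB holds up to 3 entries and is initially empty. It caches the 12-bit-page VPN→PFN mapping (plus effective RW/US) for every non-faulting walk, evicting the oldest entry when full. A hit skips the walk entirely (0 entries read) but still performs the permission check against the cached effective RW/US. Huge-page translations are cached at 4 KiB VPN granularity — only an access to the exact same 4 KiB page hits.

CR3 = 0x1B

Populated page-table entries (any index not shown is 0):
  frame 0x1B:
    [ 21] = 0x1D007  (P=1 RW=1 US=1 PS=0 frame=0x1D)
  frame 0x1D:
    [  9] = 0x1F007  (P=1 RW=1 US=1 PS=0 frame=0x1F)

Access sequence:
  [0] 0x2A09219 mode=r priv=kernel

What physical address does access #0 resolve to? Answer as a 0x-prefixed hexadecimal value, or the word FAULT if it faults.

Trace:
#0 VA=0x2A09219 (r,kernel):
  [0] read 0x1B idx=21: raw=0x1D007 flags P=1 W=1 U=1 S=0
  [1] read 0x1D idx=9: raw=0x1F007 flags P=1 W=1 U=1 S=0
  → PA=0x1F219  (2 entries read)

Access #0 PA: 0x1F219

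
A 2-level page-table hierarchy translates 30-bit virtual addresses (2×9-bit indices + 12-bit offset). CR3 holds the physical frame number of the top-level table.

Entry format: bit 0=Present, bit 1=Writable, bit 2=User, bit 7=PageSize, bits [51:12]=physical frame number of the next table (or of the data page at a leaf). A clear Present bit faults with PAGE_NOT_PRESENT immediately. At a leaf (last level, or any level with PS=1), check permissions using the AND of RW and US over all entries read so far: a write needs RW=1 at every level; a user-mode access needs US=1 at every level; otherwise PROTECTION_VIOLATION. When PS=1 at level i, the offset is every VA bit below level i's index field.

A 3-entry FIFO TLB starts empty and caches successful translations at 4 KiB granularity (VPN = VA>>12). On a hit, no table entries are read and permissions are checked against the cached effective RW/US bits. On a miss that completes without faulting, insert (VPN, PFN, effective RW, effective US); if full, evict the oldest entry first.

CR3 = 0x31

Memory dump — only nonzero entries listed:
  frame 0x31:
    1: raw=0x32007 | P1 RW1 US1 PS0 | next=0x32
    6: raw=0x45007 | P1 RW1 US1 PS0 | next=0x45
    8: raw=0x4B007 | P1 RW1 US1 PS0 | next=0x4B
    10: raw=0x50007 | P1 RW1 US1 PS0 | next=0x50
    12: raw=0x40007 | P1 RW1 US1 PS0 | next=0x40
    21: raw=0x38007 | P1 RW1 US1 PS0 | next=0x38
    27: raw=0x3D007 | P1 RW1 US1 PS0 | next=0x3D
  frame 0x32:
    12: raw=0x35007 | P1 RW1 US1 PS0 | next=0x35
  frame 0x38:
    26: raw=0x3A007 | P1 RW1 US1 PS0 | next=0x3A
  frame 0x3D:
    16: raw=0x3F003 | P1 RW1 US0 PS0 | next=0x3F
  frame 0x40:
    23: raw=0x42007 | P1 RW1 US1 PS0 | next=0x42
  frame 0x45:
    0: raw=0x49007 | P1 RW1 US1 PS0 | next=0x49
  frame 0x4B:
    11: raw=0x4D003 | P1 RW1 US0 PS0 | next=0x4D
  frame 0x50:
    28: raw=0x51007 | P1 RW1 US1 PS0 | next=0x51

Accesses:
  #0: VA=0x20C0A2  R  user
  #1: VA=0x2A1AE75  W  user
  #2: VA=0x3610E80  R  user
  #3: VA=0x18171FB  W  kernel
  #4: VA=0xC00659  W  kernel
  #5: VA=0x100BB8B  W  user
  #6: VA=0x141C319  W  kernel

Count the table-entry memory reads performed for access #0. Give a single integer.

Per-access translation:
#0 VA=0x20C0A2 (r,user):
  [0] read 0x31 idx=1: raw=0x32007 flags P=1 W=1 U=1 S=0
  [1] read 0x32 idx=12: raw=0x35007 flags P=1 W=1 U=1 S=0
  ⇒ phys 0x350A2  [2 reads]
#1 VA=0x2A1AE75 (w,user):
  [0] read 0x31 idx=21: raw=0x38007 flags P=1 W=1 U=1 S=0
  [1] read 0x38 idx=26: raw=0x3A007 flags P=1 W=1 U=1 S=0
  ⇒ phys 0x3AE75  [2 reads]
#2 VA=0x3610E80 (r,user):
  [0] read 0x31 idx=27: raw=0x3D007 flags P=1 W=1 U=1 S=0
  [1] read 0x3D idx=16: raw=0x3F003 flags P=1 W=1 U=0 S=0
  → PROTECTION_VIOLATION  (2 entries read)
#3 VA=0x18171FB (w,kernel):
  [0] read 0x31 idx=12: raw=0x40007 flags P=1 W=1 U=1 S=0
  [1] read 0x40 idx=23: raw=0x42007 flags P=1 W=1 U=1 S=0
  ⇒ phys 0x421FB  [2 reads]
#4 VA=0xC00659 (w,kernel):
  [0] read 0x31 idx=6: raw=0x45007 flags P=1 W=1 U=1 S=0
  [1] read 0x45 idx=0: raw=0x49007 flags P=1 W=1 U=1 S=0
  ⇒ phys 0x49659  [2 reads]
#5 VA=0x100BB8B (w,user):
  [0] read 0x31 idx=8: raw=0x4B007 flags P=1 W=1 U=1 S=0
  [1] read 0x4B idx=11: raw=0x4D003 flags P=1 W=1 U=0 S=0
  → PROTECTION_VIOLATION  (2 entries read)
#6 VA=0x141C319 (w,kernel):
  [0] read 0x31 idx=10: raw=0x50007 flags P=1 W=1 U=1 S=0
  [1] read 0x50 idx=28: raw=0x51007 flags P=1 W=1 U=1 S=0
  ⇒ phys 0x51319  [2 reads]

Entries read for #0: 2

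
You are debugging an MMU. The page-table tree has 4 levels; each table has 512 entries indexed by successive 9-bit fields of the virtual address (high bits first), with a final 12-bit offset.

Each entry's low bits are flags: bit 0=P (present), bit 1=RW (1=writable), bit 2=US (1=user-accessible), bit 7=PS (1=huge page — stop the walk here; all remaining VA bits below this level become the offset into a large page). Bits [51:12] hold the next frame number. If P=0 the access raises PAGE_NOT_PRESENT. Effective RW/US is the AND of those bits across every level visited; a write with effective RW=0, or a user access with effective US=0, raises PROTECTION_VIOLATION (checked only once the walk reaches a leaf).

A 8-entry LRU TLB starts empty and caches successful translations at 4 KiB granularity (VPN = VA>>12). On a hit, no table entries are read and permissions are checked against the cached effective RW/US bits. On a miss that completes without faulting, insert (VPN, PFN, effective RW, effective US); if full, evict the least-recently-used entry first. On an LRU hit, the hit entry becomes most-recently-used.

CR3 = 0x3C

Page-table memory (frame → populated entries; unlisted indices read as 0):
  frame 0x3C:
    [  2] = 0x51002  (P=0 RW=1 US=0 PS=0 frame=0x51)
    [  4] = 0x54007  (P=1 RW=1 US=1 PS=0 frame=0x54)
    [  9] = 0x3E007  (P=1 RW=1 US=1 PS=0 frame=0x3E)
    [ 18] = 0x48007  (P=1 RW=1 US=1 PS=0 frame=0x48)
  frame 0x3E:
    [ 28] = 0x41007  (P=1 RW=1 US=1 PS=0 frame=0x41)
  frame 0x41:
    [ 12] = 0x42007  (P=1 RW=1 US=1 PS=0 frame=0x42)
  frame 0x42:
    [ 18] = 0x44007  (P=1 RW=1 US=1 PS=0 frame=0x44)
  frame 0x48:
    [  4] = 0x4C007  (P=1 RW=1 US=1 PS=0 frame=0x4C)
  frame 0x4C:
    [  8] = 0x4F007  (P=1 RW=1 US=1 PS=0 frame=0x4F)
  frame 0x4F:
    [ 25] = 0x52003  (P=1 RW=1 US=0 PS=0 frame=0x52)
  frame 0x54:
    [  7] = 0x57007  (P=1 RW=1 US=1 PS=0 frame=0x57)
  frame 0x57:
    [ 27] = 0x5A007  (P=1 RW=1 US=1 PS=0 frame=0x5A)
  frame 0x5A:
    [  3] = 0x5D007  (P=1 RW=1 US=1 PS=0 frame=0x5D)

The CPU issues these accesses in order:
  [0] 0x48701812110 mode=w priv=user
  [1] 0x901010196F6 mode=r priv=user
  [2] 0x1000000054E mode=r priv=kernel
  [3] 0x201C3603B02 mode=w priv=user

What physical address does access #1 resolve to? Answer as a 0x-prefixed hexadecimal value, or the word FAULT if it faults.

Per-access translation:
#0 VA=0x48701812110 (w,user):
  L0 @0x3C[9] → 0x3E007  P=1,RW=1,US=1,PS=0
  L1 @0x3E[28] → 0x41007  P=1,RW=1,US=1,PS=0
  L2 @0x41[12] → 0x42007  P=1,RW=1,US=1,PS=0
  L3 @0x42[18] → 0x44007  P=1,RW=1,US=1,PS=0
  ⇒ phys 0x44110  [4 reads]
#1 VA=0x901010196F6 (r,user):
  L0 @0x3C[18] → 0x48007  P=1,RW=1,US=1,PS=0
  L1 @0x48[4] → 0x4C007  P=1,RW=1,US=1,PS=0
  L2 @0x4C[8] → 0x4F007  P=1,RW=1,US=1,PS=0
  L3 @0x4F[25] → 0x52003  P=1,RW=1,US=0,PS=0
  ✗ PROTECTION_VIOLATION  [4 reads]
#2 VA=0x1000000054E (r,kernel):
  L0 @0x3C[2] → 0x51002  P=0,RW=1,US=0,PS=0
  ✗ PAGE_NOT_PRESENT  [1 reads]
#3 VA=0x201C3603B02 (w,user):
  L0 @0x3C[4] → 0x54007  P=1,RW=1,US=1,PS=0
  L1 @0x54[7] → 0x57007  P=1,RW=1,US=1,PS=0
  L2 @0x57[27] → 0x5A007  P=1,RW=1,US=1,PS=0
  L3 @0x5A[3] → 0x5D007  P=1,RW=1,US=1,PS=0
  ⇒ phys 0x5DB02  [4 reads]

Access #1 PA: FAULT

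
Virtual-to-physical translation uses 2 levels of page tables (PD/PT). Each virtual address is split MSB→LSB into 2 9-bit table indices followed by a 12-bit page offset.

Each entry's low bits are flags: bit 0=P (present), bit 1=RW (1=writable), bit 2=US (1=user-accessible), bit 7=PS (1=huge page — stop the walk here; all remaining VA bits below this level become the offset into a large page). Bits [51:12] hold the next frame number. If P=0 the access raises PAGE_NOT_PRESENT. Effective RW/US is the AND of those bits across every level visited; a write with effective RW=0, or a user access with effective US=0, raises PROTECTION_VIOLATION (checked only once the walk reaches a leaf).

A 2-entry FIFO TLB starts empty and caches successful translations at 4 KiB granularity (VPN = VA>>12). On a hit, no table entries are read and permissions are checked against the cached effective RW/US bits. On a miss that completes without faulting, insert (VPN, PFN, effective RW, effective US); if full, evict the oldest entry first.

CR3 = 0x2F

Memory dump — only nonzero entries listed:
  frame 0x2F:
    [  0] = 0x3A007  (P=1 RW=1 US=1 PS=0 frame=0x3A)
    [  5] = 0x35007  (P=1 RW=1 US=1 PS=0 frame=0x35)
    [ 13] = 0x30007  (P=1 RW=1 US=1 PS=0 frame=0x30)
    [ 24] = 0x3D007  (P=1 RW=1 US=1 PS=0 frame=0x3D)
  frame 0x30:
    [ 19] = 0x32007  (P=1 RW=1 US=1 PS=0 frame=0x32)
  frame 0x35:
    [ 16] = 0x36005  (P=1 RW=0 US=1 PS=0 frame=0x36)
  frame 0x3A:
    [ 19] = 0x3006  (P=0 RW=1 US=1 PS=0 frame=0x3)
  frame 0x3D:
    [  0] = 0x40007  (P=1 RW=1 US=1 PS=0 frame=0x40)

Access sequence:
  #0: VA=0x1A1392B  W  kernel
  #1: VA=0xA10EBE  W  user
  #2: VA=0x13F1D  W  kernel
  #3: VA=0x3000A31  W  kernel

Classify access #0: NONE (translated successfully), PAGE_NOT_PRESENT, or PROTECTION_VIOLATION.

Trace:
#0 VA=0x1A1392B (w,kernel):
  [0] read 0x2F idx=13: raw=0x30007 flags P=1 W=1 U=1 S=0
  [1] read 0x30 idx=19: raw=0x32007 flags P=1 W=1 U=1 S=0
  → PA=0x3292B  (2 entries read)
#1 VA=0xA10EBE (w,user):
  [0] read 0x2F idx=5: raw=0x35007 flags P=1 W=1 U=1 S=0
  [1] read 0x35 idx=16: raw=0x36005 flags P=1 W=0 U=1 S=0
  ✗ PROTECTION_VIOLATION  [2 reads]
#2 VA=0x13F1D (w,kernel):
  [0] read 0x2F idx=0: raw=0x3A007 flags P=1 W=1 U=1 S=0
  [1] read 0x3A idx=19: raw=0x3006 flags P=0 W=1 U=1 S=0
  ✗ PAGE_NOT_PRESENT  [2 reads]
#3 VA=0x3000A31 (w,kernel):
  [0] read 0x2F idx=24: raw=0x3D007 flags P=1 W=1 U=1 S=0
  [1] read 0x3D idx=0: raw=0x40007 flags P=1 W=1 U=1 S=0
  → PA=0x40A31  (2 entries read)

Access #0 fault: NONE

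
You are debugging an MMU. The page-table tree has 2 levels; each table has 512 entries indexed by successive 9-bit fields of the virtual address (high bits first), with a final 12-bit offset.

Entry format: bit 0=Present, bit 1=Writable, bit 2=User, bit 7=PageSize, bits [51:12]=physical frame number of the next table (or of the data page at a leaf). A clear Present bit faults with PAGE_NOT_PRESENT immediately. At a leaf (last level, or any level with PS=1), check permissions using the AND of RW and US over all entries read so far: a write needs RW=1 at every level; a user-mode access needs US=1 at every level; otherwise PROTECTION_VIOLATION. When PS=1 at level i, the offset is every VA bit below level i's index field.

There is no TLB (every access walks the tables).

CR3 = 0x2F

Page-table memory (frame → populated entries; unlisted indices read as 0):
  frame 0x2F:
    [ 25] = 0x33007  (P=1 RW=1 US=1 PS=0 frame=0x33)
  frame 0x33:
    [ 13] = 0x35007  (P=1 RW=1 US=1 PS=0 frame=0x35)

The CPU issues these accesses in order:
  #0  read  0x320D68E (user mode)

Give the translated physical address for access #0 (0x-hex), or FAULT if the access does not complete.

Trace:
#0 VA=0x320D68E (r,user):
  lvl0: tbl 0x2F, slot 25 ⇒ 0x33007 (P1/RW1/US1/PS0)
  lvl1: tbl 0x33, slot 13 ⇒ 0x35007 (P1/RW1/US1/PS0)
  → PA=0x3568E  (2 entries read)

Access #0 PA: 0x3568E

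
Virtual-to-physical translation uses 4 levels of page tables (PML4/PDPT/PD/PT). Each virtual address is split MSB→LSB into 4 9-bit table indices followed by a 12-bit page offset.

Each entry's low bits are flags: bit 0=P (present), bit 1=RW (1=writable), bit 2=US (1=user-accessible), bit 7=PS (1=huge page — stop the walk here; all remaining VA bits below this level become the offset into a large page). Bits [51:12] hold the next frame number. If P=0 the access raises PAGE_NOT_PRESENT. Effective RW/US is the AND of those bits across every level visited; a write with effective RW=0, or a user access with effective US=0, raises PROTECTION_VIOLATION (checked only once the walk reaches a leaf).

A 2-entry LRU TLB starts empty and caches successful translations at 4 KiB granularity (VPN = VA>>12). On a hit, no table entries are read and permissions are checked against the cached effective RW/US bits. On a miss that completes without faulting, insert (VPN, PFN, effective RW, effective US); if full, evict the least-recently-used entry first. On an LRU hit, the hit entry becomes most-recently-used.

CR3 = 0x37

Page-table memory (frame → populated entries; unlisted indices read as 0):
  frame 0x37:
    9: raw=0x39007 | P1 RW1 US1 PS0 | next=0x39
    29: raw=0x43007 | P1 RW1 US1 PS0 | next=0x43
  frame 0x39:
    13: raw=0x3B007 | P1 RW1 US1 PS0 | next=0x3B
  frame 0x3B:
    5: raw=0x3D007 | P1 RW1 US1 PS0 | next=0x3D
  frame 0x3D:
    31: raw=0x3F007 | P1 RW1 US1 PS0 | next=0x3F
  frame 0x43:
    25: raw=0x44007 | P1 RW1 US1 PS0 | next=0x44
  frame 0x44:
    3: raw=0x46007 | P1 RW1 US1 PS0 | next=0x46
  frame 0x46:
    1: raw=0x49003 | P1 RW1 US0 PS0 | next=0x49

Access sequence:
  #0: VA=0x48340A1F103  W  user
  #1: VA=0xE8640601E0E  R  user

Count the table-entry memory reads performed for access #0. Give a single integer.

Per-access translation:
#0 VA=0x48340A1F103 (w,user):
  L0 @0x37[9] → 0x39007  P=1,RW=1,US=1,PS=0
  L1 @0x39[13] → 0x3B007  P=1,RW=1,US=1,PS=0
  L2 @0x3B[5] → 0x3D007  P=1,RW=1,US=1,PS=0
  L3 @0x3D[31] → 0x3F007  P=1,RW=1,US=1,PS=0
  → PA=0x3F103  (4 entries read)
#1 VA=0xE8640601E0E (r,user):
  L0 @0x37[29] → 0x43007  P=1,RW=1,US=1,PS=0
  L1 @0x43[25] → 0x44007  P=1,RW=1,US=1,PS=0
  L2 @0x44[3] → 0x46007  P=1,RW=1,US=1,PS=0
  L3 @0x46[1] → 0x49003  P=1,RW=1,US=0,PS=0
  → PROTECTION_VIOLATION  (4 entries read)

Entries read for #0: 4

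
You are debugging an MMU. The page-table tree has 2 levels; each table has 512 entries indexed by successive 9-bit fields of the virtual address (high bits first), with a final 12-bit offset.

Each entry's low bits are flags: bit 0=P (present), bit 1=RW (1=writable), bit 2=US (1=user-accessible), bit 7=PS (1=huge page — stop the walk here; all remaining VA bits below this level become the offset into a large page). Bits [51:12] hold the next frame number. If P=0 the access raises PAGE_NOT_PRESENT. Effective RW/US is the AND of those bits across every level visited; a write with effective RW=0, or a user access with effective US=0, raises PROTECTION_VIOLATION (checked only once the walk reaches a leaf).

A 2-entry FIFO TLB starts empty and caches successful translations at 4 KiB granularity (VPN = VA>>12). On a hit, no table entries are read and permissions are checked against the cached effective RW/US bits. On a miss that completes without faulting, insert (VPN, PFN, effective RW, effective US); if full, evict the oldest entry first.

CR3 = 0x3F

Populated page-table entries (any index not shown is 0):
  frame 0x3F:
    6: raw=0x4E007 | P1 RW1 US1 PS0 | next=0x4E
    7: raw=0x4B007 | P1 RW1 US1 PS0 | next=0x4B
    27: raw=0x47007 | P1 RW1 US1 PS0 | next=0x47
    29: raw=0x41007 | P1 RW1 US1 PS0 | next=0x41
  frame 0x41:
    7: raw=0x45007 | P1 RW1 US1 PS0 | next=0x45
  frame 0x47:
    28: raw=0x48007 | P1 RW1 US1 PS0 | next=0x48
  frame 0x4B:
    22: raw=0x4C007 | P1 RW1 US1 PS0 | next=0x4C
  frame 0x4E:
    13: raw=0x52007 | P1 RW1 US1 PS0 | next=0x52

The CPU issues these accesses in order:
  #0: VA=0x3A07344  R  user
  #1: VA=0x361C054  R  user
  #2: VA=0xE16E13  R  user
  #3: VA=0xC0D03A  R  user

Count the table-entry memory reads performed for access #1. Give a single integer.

Walk each access:
#0 VA=0x3A07344 (r,user):
  L0: frame=0x3F idx=29 entry=0x41007 [P=1 RW=1 US=1 PS=0]
  L1: frame=0x41 idx=7 entry=0x45007 [P=1 RW=1 US=1 PS=0]
  ✓ 0x45344  — 2 lookups
#1 VA=0x361C054 (r,user):
  L0: frame=0x3F idx=27 entry=0x47007 [P=1 RW=1 US=1 PS=0]
  L1: frame=0x47 idx=28 entry=0x48007 [P=1 RW=1 US=1 PS=0]
  ✓ 0x48054  — 2 lookups
#2 VA=0xE16E13 (r,user):
  L0: frame=0x3F idx=7 entry=0x4B007 [P=1 RW=1 US=1 PS=0]
  L1: frame=0x4B idx=22 entry=0x4C007 [P=1 RW=1 US=1 PS=0]
  ✓ 0x4CE13  — 2 lookups
#3 VA=0xC0D03A (r,user):
  L0: frame=0x3F idx=6 entry=0x4E007 [P=1 RW=1 US=1 PS=0]
  L1: frame=0x4E idx=13 entry=0x52007 [P=1 RW=1 US=1 PS=0]
  ✓ 0x5203A  — 2 lookups

Entries read for #1: 2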